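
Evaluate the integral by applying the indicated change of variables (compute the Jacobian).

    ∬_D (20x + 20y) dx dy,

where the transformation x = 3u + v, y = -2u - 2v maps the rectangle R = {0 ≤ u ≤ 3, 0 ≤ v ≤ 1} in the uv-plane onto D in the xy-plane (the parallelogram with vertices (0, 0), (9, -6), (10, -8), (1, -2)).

Compute the Jacobian determinant of (x, y) with respect to (u, v):

    ∂(x,y)/∂(u,v) = | 3  1 | = (3)(-2) - (1)(-2) = -4.
                   | -2  -2 |

Its absolute value is |J| = 4 (the area scaling factor).

Substituting x = 3u + v, y = -2u - 2v into the integrand,

    20x + 20y → 20u - 20v,

so the integral becomes

    ∬_R (20u - 20v) · |J| du dv = ∫_0^3 ∫_0^1 (80u - 80v) dv du.

Inner (v): 80u - 40.
Outer (u): 240.

Therefore ∬_D (20x + 20y) dx dy = 240.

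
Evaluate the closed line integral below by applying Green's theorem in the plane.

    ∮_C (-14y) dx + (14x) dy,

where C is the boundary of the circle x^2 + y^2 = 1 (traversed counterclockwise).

Green's theorem converts the closed line integral into a double integral over the enclosed region D:

    ∮_C P dx + Q dy = ∬_D (∂Q/∂x - ∂P/∂y) dA.

Here P = -14y, Q = 14x, so

    ∂Q/∂x = 14,    ∂P/∂y = -14,
    ∂Q/∂x - ∂P/∂y = 28.

D is the region x^2 + y^2 ≤ 1. Evaluating the double integral:

In polar coordinates (x = r cos θ, y = r sin θ, dA = r dr dθ) the integrand becomes 28, so

    ∬_D (28) dA = ∫_0^{2π} ∫_0^{1} (28) · r dr dθ.

Inner (r from 0 to 1): 14.
Outer (θ from 0 to 2π): 28π.

Therefore ∮_C P dx + Q dy = 28π.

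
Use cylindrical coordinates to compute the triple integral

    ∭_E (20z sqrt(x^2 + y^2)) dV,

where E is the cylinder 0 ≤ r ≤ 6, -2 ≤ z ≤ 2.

In cylindrical coordinates, x = r cos(θ), y = r sin(θ), z = z, and dV = r dr dθ dz.

The integrand becomes 20r z, so

    ∭_E (20z sqrt(x^2 + y^2)) dV = ∫_{0}^{2π} ∫_{0}^{6} ∫_{-2}^{2} (20r z) · r dz dr dθ.

Inner (z): 0.
Middle (r from 0 to 6): 0.
Outer (θ): 0.

Therefore the triple integral equals 0.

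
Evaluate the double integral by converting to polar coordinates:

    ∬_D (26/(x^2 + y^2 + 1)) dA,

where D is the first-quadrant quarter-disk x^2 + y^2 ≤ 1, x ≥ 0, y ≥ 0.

The region D is 0 ≤ r ≤ 1, 0 ≤ θ ≤ π/2 in polar coordinates, where x = r cos(θ), y = r sin(θ), and dA = r dr dθ.

Under the substitution, the integrand becomes 26/(r^2 + 1), so

    ∬_D (26/(x^2 + y^2 + 1)) dA = ∫_{0}^{π/2} ∫_{0}^{1} (26/(r^2 + 1)) · r dr dθ.

Inner integral (in r): ∫_{0}^{1} (26/(r^2 + 1)) · r dr = log(8192).

Outer integral (in θ): ∫_{0}^{π/2} (log(8192)) dθ = log(8192^(π/2)).

Therefore ∬_D (26/(x^2 + y^2 + 1)) dA = log(8192^(π/2)).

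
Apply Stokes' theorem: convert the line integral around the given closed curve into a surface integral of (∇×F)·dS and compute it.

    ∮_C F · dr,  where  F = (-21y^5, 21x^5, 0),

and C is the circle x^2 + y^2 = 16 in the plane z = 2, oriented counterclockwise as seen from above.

Let S be the flat disk x^2 + y^2 ≤ 16 in the plane z = 2, with upward unit normal n̂ = ẑ. By Stokes' theorem,

    ∮_C F · dr = ∬_S (∇ × F) · n̂ dS = ∬_D (curl F)_z dA,

where D is the disk x^2 + y^2 ≤ 16.

Compute the curl of F = (-21y^5, 21x^5, 0):
    (∇ × F)_x = ∂F_z/∂y - ∂F_y/∂z = 0,
    (∇ × F)_y = ∂F_x/∂z - ∂F_z/∂x = 0,
    (∇ × F)_z = ∂F_y/∂x - ∂F_x/∂y = 105x^4 + 105y^4.

On z = 2, (curl F)_z = 105x^4 + 105y^4.

Convert to polar (x = r cos θ, y = r sin θ, dA = r dr dθ); the integrand becomes 105r^4(sin(θ)^4 + cos(θ)^4), so

    ∬_D (curl F)_z dA = ∫_0^{2π} ∫_0^{4} (105r^4(sin(θ)^4 + cos(θ)^4)) · r dr dθ.

Inner (r from 0 to 4): 71680sin(θ)^4 + 71680cos(θ)^4.
Outer (θ from 0 to 2π): 107520π.

Therefore ∮_C F · dr = 107520π.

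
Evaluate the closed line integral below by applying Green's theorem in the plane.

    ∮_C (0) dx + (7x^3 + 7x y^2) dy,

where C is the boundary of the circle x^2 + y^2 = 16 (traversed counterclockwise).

Green's theorem converts the closed line integral into a double integral over the enclosed region D:

    ∮_C P dx + Q dy = ∬_D (∂Q/∂x - ∂P/∂y) dA.

Here P = 0, Q = 7x^3 + 7x y^2, so

    ∂Q/∂x = 21x^2 + 7y^2,    ∂P/∂y = 0,
    ∂Q/∂x - ∂P/∂y = 21x^2 + 7y^2.

D is the region x^2 + y^2 ≤ 16. Evaluating the double integral:

In polar coordinates (x = r cos θ, y = r sin θ, dA = r dr dθ) the integrand becomes 7r^2(cos(2θ) + 2), so

    ∬_D (21x^2 + 7y^2) dA = ∫_0^{2π} ∫_0^{4} (7r^2(cos(2θ) + 2)) · r dr dθ.

Inner (r from 0 to 4): 448cos(2θ) + 896.
Outer (θ from 0 to 2π): 1792π.

Therefore ∮_C P dx + Q dy = 1792π.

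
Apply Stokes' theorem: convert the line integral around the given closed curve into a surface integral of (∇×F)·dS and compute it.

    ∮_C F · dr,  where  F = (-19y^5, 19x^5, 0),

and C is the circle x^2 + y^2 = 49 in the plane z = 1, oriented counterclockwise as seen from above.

Let S be the flat disk x^2 + y^2 ≤ 49 in the plane z = 1, with upward unit normal n̂ = ẑ. By Stokes' theorem,

    ∮_C F · dr = ∬_S (∇ × F) · n̂ dS = ∬_D (curl F)_z dA,

where D is the disk x^2 + y^2 ≤ 49.

Compute the curl of F = (-19y^5, 19x^5, 0):
    (∇ × F)_x = ∂F_z/∂y - ∂F_y/∂z = 0,
    (∇ × F)_y = ∂F_x/∂z - ∂F_z/∂x = 0,
    (∇ × F)_z = ∂F_y/∂x - ∂F_x/∂y = 95x^4 + 95y^4.

On z = 1, (curl F)_z = 95x^4 + 95y^4.

Convert to polar (x = r cos θ, y = r sin θ, dA = r dr dθ); the integrand becomes 95r^4(sin(θ)^4 + cos(θ)^4), so

    ∬_D (curl F)_z dA = ∫_0^{2π} ∫_0^{7} (95r^4(sin(θ)^4 + cos(θ)^4)) · r dr dθ.

Inner (r from 0 to 7): 11176655sin(θ)^4/6 + 11176655cos(θ)^4/6.
Outer (θ from 0 to 2π): 11176655π/4.

Therefore ∮_C F · dr = 11176655π/4.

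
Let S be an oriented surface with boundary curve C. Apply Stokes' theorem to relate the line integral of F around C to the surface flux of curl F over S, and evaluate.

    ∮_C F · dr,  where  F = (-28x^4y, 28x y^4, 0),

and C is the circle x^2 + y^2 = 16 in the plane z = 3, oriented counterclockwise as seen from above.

Let S be the flat disk x^2 + y^2 ≤ 16 in the plane z = 3, with upward unit normal n̂ = ẑ. By Stokes' theorem,

    ∮_C F · dr = ∬_S (∇ × F) · n̂ dS = ∬_D (curl F)_z dA,

where D is the disk x^2 + y^2 ≤ 16.

Compute the curl of F = (-28x^4y, 28x y^4, 0):
    (∇ × F)_x = ∂F_z/∂y - ∂F_y/∂z = 0,
    (∇ × F)_y = ∂F_x/∂z - ∂F_z/∂x = 0,
    (∇ × F)_z = ∂F_y/∂x - ∂F_x/∂y = 28x^4 + 28y^4.

On z = 3, (curl F)_z = 28x^4 + 28y^4.

Convert to polar (x = r cos θ, y = r sin θ, dA = r dr dθ); the integrand becomes 28r^4(sin(θ)^4 + cos(θ)^4), so

    ∬_D (curl F)_z dA = ∫_0^{2π} ∫_0^{4} (28r^4(sin(θ)^4 + cos(θ)^4)) · r dr dθ.

Inner (r from 0 to 4): 57344sin(θ)^4/3 + 57344cos(θ)^4/3.
Outer (θ from 0 to 2π): 28672π.

Therefore ∮_C F · dr = 28672π.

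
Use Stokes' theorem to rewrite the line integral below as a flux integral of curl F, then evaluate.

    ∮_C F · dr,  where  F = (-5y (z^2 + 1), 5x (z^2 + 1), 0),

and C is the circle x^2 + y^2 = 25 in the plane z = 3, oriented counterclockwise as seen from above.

Let S be the flat disk x^2 + y^2 ≤ 25 in the plane z = 3, with upward unit normal n̂ = ẑ. By Stokes' theorem,

    ∮_C F · dr = ∬_S (∇ × F) · n̂ dS = ∬_D (curl F)_z dA,

where D is the disk x^2 + y^2 ≤ 25.

Compute the curl of F = (-5y (z^2 + 1), 5x (z^2 + 1), 0):
    (∇ × F)_x = ∂F_z/∂y - ∂F_y/∂z = -10x z,
    (∇ × F)_y = ∂F_x/∂z - ∂F_z/∂x = -10y z,
    (∇ × F)_z = ∂F_y/∂x - ∂F_x/∂y = 10z^2 + 10.

On z = 3, (curl F)_z = 100.

Convert to polar (x = r cos θ, y = r sin θ, dA = r dr dθ); the integrand becomes 100, so

    ∬_D (curl F)_z dA = ∫_0^{2π} ∫_0^{5} (100) · r dr dθ.

Inner (r from 0 to 5): 1250.
Outer (θ from 0 to 2π): 2500π.

Therefore ∮_C F · dr = 2500π.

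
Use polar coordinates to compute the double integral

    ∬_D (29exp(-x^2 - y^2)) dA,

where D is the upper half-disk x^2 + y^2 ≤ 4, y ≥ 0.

The region D is 0 ≤ r ≤ 2, 0 ≤ θ ≤ π in polar coordinates, where x = r cos(θ), y = r sin(θ), and dA = r dr dθ.

Under the substitution, the integrand becomes 29exp(-r^2), so

    ∬_D (29exp(-x^2 - y^2)) dA = ∫_{0}^{π} ∫_{0}^{2} (29exp(-r^2)) · r dr dθ.

Inner integral (in r): ∫_{0}^{2} (29exp(-r^2)) · r dr = 29/2 - 29exp(-4)/2.

Outer integral (in θ): ∫_{0}^{π} (29/2 - 29exp(-4)/2) dθ = -29π (1 - exp(4))exp(-4)/2.

Therefore ∬_D (29exp(-x^2 - y^2)) dA = -29π (1 - exp(4))exp(-4)/2.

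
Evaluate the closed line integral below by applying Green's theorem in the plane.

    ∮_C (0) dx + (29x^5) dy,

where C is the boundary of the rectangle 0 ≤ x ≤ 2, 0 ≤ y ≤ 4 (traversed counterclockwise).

Green's theorem converts the closed line integral into a double integral over the enclosed region D:

    ∮_C P dx + Q dy = ∬_D (∂Q/∂x - ∂P/∂y) dA.

Here P = 0, Q = 29x^5, so

    ∂Q/∂x = 145x^4,    ∂P/∂y = 0,
    ∂Q/∂x - ∂P/∂y = 145x^4.

D is the region 0 ≤ x ≤ 2, 0 ≤ y ≤ 4. Evaluating the double integral:

    ∬_D (145x^4) dA = ∫_0^{2} ∫_0^{4} (145x^4) dy dx.

Inner (y from 0 to 4): 580x^4.
Outer (x from 0 to 2): 3712.

Therefore ∮_C P dx + Q dy = 3712.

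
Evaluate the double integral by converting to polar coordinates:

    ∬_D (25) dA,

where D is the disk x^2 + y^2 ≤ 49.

The region D is 0 ≤ r ≤ 7, 0 ≤ θ ≤ 2π in polar coordinates, where x = r cos(θ), y = r sin(θ), and dA = r dr dθ.

Under the substitution, the integrand becomes 25, so

    ∬_D (25) dA = ∫_{0}^{2π} ∫_{0}^{7} (25) · r dr dθ.

Inner integral (in r): ∫_{0}^{7} (25) · r dr = 1225/2.

Outer integral (in θ): ∫_{0}^{2π} (1225/2) dθ = 1225π.

Therefore ∬_D (25) dA = 1225π.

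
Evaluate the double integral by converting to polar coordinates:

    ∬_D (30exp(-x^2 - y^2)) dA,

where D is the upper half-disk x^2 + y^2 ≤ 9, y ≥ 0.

The region D is 0 ≤ r ≤ 3, 0 ≤ θ ≤ π in polar coordinates, where x = r cos(θ), y = r sin(θ), and dA = r dr dθ.

Under the substitution, the integrand becomes 30exp(-r^2), so

    ∬_D (30exp(-x^2 - y^2)) dA = ∫_{0}^{π} ∫_{0}^{3} (30exp(-r^2)) · r dr dθ.

Inner integral (in r): ∫_{0}^{3} (30exp(-r^2)) · r dr = 15 - 15exp(-9).

Outer integral (in θ): ∫_{0}^{π} (15 - 15exp(-9)) dθ = -15π exp(-9) + 15π.

Therefore ∬_D (30exp(-x^2 - y^2)) dA = -15π exp(-9) + 15π.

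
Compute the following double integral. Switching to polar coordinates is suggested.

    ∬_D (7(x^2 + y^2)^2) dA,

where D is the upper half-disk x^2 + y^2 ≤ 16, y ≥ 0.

The region D is 0 ≤ r ≤ 4, 0 ≤ θ ≤ π in polar coordinates, where x = r cos(θ), y = r sin(θ), and dA = r dr dθ.

Under the substitution, the integrand becomes 7r^4, so

    ∬_D (7(x^2 + y^2)^2) dA = ∫_{0}^{π} ∫_{0}^{4} (7r^4) · r dr dθ.

Inner integral (in r): ∫_{0}^{4} (7r^4) · r dr = 14336/3.

Outer integral (in θ): ∫_{0}^{π} (14336/3) dθ = 14336π/3.

Therefore ∬_D (7(x^2 + y^2)^2) dA = 14336π/3.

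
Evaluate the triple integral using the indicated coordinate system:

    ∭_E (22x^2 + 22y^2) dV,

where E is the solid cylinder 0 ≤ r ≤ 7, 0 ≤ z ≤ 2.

In cylindrical coordinates, x = r cos(θ), y = r sin(θ), z = z, and dV = r dr dθ dz.

The integrand becomes 22r^2, so

    ∭_E (22x^2 + 22y^2) dV = ∫_{0}^{2π} ∫_{0}^{7} ∫_{0}^{2} (22r^2) · r dz dr dθ.

Inner (z): 44r^3.
Middle (r from 0 to 7): 26411.
Outer (θ): 52822π.

Therefore the triple integral equals 52822π.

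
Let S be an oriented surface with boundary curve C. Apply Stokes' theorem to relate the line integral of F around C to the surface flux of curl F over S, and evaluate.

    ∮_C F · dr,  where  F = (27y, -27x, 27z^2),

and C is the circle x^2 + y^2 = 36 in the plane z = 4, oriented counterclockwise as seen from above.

Let S be the flat disk x^2 + y^2 ≤ 36 in the plane z = 4, with upward unit normal n̂ = ẑ. By Stokes' theorem,

    ∮_C F · dr = ∬_S (∇ × F) · n̂ dS = ∬_D (curl F)_z dA,

where D is the disk x^2 + y^2 ≤ 36.

Compute the curl of F = (27y, -27x, 27z^2):
    (∇ × F)_x = ∂F_z/∂y - ∂F_y/∂z = 0,
    (∇ × F)_y = ∂F_x/∂z - ∂F_z/∂x = 0,
    (∇ × F)_z = ∂F_y/∂x - ∂F_x/∂y = -54.

On z = 4, (curl F)_z = -54.

Convert to polar (x = r cos θ, y = r sin θ, dA = r dr dθ); the integrand becomes -54, so

    ∬_D (curl F)_z dA = ∫_0^{2π} ∫_0^{6} (-54) · r dr dθ.

Inner (r from 0 to 6): -972.
Outer (θ from 0 to 2π): -1944π.

Therefore ∮_C F · dr = -1944π.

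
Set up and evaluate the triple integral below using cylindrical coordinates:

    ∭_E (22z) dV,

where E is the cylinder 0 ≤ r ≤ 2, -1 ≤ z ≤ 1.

In cylindrical coordinates, x = r cos(θ), y = r sin(θ), z = z, and dV = r dr dθ dz.

The integrand becomes 22z, so

    ∭_E (22z) dV = ∫_{0}^{2π} ∫_{0}^{2} ∫_{-1}^{1} (22z) · r dz dr dθ.

Inner (z): 0.
Middle (r from 0 to 2): 0.
Outer (θ): 0.

Therefore the triple integral equals 0.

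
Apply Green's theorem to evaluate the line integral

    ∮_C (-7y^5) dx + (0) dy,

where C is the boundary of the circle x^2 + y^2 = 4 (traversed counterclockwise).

Green's theorem converts the closed line integral into a double integral over the enclosed region D:

    ∮_C P dx + Q dy = ∬_D (∂Q/∂x - ∂P/∂y) dA.

Here P = -7y^5, Q = 0, so

    ∂Q/∂x = 0,    ∂P/∂y = -35y^4,
    ∂Q/∂x - ∂P/∂y = 35y^4.

D is the region x^2 + y^2 ≤ 4. Evaluating the double integral:

In polar coordinates (x = r cos θ, y = r sin θ, dA = r dr dθ) the integrand becomes 35r^4sin(θ)^4, so

    ∬_D (35y^4) dA = ∫_0^{2π} ∫_0^{2} (35r^4sin(θ)^4) · r dr dθ.

Inner (r from 0 to 2): 1120sin(θ)^4/3.
Outer (θ from 0 to 2π): 280π.

Therefore ∮_C P dx + Q dy = 280π.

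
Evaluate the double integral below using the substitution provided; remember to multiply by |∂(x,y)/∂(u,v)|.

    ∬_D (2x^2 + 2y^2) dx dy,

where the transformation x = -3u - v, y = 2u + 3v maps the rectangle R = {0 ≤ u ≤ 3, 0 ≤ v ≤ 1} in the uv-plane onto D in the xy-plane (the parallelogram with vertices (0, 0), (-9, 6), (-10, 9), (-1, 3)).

Compute the Jacobian determinant of (x, y) with respect to (u, v):

    ∂(x,y)/∂(u,v) = | -3  -1 | = (-3)(3) - (-1)(2) = -7.
                   | 2  3 |

Its absolute value is |J| = 7 (the area scaling factor).

Substituting x = -3u - v, y = 2u + 3v into the integrand,

    2x^2 + 2y^2 → 26u^2 + 36u v + 20v^2,

so the integral becomes

    ∬_R (26u^2 + 36u v + 20v^2) · |J| du dv = ∫_0^3 ∫_0^1 (182u^2 + 252u v + 140v^2) dv du.

Inner (v): 182u^2 + 126u + 140/3.
Outer (u): 2345.

Therefore ∬_D (2x^2 + 2y^2) dx dy = 2345.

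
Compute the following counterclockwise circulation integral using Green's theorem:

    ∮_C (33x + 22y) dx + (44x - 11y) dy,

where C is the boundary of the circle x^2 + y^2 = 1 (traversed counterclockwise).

Green's theorem converts the closed line integral into a double integral over the enclosed region D:

    ∮_C P dx + Q dy = ∬_D (∂Q/∂x - ∂P/∂y) dA.

Here P = 33x + 22y, Q = 44x - 11y, so

    ∂Q/∂x = 44,    ∂P/∂y = 22,
    ∂Q/∂x - ∂P/∂y = 22.

D is the region x^2 + y^2 ≤ 1. Evaluating the double integral:

In polar coordinates (x = r cos θ, y = r sin θ, dA = r dr dθ) the integrand becomes 22, so

    ∬_D (22) dA = ∫_0^{2π} ∫_0^{1} (22) · r dr dθ.

Inner (r from 0 to 1): 11.
Outer (θ from 0 to 2π): 22π.

Therefore ∮_C P dx + Q dy = 22π.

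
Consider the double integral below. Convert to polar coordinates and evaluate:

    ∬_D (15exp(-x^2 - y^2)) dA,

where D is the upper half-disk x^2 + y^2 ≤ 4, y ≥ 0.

The region D is 0 ≤ r ≤ 2, 0 ≤ θ ≤ π in polar coordinates, where x = r cos(θ), y = r sin(θ), and dA = r dr dθ.

Under the substitution, the integrand becomes 15exp(-r^2), so

    ∬_D (15exp(-x^2 - y^2)) dA = ∫_{0}^{π} ∫_{0}^{2} (15exp(-r^2)) · r dr dθ.

Inner integral (in r): ∫_{0}^{2} (15exp(-r^2)) · r dr = 15/2 - 15exp(-4)/2.

Outer integral (in θ): ∫_{0}^{π} (15/2 - 15exp(-4)/2) dθ = -15π (1 - exp(4))exp(-4)/2.

Therefore ∬_D (15exp(-x^2 - y^2)) dA = -15π (1 - exp(4))exp(-4)/2.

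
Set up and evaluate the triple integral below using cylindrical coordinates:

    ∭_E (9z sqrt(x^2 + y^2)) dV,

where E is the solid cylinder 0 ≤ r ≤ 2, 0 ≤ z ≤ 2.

In cylindrical coordinates, x = r cos(θ), y = r sin(θ), z = z, and dV = r dr dθ dz.

The integrand becomes 9r z, so

    ∭_E (9z sqrt(x^2 + y^2)) dV = ∫_{0}^{2π} ∫_{0}^{2} ∫_{0}^{2} (9r z) · r dz dr dθ.

Inner (z): 18r^2.
Middle (r from 0 to 2): 48.
Outer (θ): 96π.

Therefore the triple integral equals 96π.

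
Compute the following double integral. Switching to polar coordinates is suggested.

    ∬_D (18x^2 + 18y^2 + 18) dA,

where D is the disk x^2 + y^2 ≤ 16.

The region D is 0 ≤ r ≤ 4, 0 ≤ θ ≤ 2π in polar coordinates, where x = r cos(θ), y = r sin(θ), and dA = r dr dθ.

Under the substitution, the integrand becomes 18r^2 + 18, so

    ∬_D (18x^2 + 18y^2 + 18) dA = ∫_{0}^{2π} ∫_{0}^{4} (18r^2 + 18) · r dr dθ.

Inner integral (in r): ∫_{0}^{4} (18r^2 + 18) · r dr = 1296.

Outer integral (in θ): ∫_{0}^{2π} (1296) dθ = 2592π.

Therefore ∬_D (18x^2 + 18y^2 + 18) dA = 2592π.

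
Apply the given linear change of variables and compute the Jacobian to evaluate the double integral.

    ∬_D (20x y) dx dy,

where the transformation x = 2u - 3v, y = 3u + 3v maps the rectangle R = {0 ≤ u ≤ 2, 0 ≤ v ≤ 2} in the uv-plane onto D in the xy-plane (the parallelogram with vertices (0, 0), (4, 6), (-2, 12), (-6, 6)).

Compute the Jacobian determinant of (x, y) with respect to (u, v):

    ∂(x,y)/∂(u,v) = | 2  -3 | = (2)(3) - (-3)(3) = 15.
                   | 3  3 |

Its absolute value is |J| = 15 (the area scaling factor).

Substituting x = 2u - 3v, y = 3u + 3v into the integrand,

    20x y → 120u^2 - 60u v - 180v^2,

so the integral becomes

    ∬_R (120u^2 - 60u v - 180v^2) · |J| du dv = ∫_0^2 ∫_0^2 (1800u^2 - 900u v - 2700v^2) dv du.

Inner (v): 3600u^2 - 1800u - 7200.
Outer (u): -8400.

Therefore ∬_D (20x y) dx dy = -8400.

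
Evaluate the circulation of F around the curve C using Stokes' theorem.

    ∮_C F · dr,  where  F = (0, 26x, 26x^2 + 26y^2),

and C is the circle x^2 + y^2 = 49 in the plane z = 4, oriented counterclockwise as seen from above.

Let S be the flat disk x^2 + y^2 ≤ 49 in the plane z = 4, with upward unit normal n̂ = ẑ. By Stokes' theorem,

    ∮_C F · dr = ∬_S (∇ × F) · n̂ dS = ∬_D (curl F)_z dA,

where D is the disk x^2 + y^2 ≤ 49.

Compute the curl of F = (0, 26x, 26x^2 + 26y^2):
    (∇ × F)_x = ∂F_z/∂y - ∂F_y/∂z = 52y,
    (∇ × F)_y = ∂F_x/∂z - ∂F_z/∂x = -52x,
    (∇ × F)_z = ∂F_y/∂x - ∂F_x/∂y = 26.

On z = 4, (curl F)_z = 26.

Convert to polar (x = r cos θ, y = r sin θ, dA = r dr dθ); the integrand becomes 26, so

    ∬_D (curl F)_z dA = ∫_0^{2π} ∫_0^{7} (26) · r dr dθ.

Inner (r from 0 to 7): 637.
Outer (θ from 0 to 2π): 1274π.

Therefore ∮_C F · dr = 1274π.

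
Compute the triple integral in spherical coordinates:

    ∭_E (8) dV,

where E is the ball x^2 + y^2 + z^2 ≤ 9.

In spherical coordinates, x = ρ sin(φ) cos(θ), y = ρ sin(φ) sin(θ), z = ρ cos(φ), and dV = ρ^2 sin(φ) dρ dφ dθ.

The integrand becomes 8, so

    ∭_E (8) dV = ∫_{0}^{2π} ∫_{0}^{π} ∫_{0}^{3} (8) · ρ^2 sin(φ) dρ dφ dθ.

Inner (ρ): 72sin(φ).
Middle (φ): 144.
Outer (θ): 288π.

Therefore the triple integral equals 288π.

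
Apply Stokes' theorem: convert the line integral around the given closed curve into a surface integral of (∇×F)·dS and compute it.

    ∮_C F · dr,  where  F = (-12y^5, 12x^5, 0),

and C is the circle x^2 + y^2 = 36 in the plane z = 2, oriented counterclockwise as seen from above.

Let S be the flat disk x^2 + y^2 ≤ 36 in the plane z = 2, with upward unit normal n̂ = ẑ. By Stokes' theorem,

    ∮_C F · dr = ∬_S (∇ × F) · n̂ dS = ∬_D (curl F)_z dA,

where D is the disk x^2 + y^2 ≤ 36.

Compute the curl of F = (-12y^5, 12x^5, 0):
    (∇ × F)_x = ∂F_z/∂y - ∂F_y/∂z = 0,
    (∇ × F)_y = ∂F_x/∂z - ∂F_z/∂x = 0,
    (∇ × F)_z = ∂F_y/∂x - ∂F_x/∂y = 60x^4 + 60y^4.

On z = 2, (curl F)_z = 60x^4 + 60y^4.

Convert to polar (x = r cos θ, y = r sin θ, dA = r dr dθ); the integrand becomes 60r^4(sin(θ)^4 + cos(θ)^4), so

    ∬_D (curl F)_z dA = ∫_0^{2π} ∫_0^{6} (60r^4(sin(θ)^4 + cos(θ)^4)) · r dr dθ.

Inner (r from 0 to 6): 466560sin(θ)^4 + 466560cos(θ)^4.
Outer (θ from 0 to 2π): 699840π.

Therefore ∮_C F · dr = 699840π.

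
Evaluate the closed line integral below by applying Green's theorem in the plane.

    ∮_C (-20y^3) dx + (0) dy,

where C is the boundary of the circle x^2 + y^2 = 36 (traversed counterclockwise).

Green's theorem converts the closed line integral into a double integral over the enclosed region D:

    ∮_C P dx + Q dy = ∬_D (∂Q/∂x - ∂P/∂y) dA.

Here P = -20y^3, Q = 0, so

    ∂Q/∂x = 0,    ∂P/∂y = -60y^2,
    ∂Q/∂x - ∂P/∂y = 60y^2.

D is the region x^2 + y^2 ≤ 36. Evaluating the double integral:

In polar coordinates (x = r cos θ, y = r sin θ, dA = r dr dθ) the integrand becomes 60r^2sin(θ)^2, so

    ∬_D (60y^2) dA = ∫_0^{2π} ∫_0^{6} (60r^2sin(θ)^2) · r dr dθ.

Inner (r from 0 to 6): 19440sin(θ)^2.
Outer (θ from 0 to 2π): 19440π.

Therefore ∮_C P dx + Q dy = 19440π.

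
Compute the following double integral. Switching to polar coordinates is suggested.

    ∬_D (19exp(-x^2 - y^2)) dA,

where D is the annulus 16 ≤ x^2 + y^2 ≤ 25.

The region D is 4 ≤ r ≤ 5, 0 ≤ θ ≤ 2π in polar coordinates, where x = r cos(θ), y = r sin(θ), and dA = r dr dθ.

Under the substitution, the integrand becomes 19exp(-r^2), so

    ∬_D (19exp(-x^2 - y^2)) dA = ∫_{0}^{2π} ∫_{4}^{5} (19exp(-r^2)) · r dr dθ.

Inner integral (in r): ∫_{4}^{5} (19exp(-r^2)) · r dr = -(19 - 19exp(9))exp(-25)/2.

Outer integral (in θ): ∫_{0}^{2π} (-(19 - 19exp(9))exp(-25)/2) dθ = -19π (1 - exp(9))exp(-25).

Therefore ∬_D (19exp(-x^2 - y^2)) dA = -19π (1 - exp(9))exp(-25).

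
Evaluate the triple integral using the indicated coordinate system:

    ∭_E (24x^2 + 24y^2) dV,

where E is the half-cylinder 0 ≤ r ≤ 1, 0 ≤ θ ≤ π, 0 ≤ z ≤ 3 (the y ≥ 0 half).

In cylindrical coordinates, x = r cos(θ), y = r sin(θ), z = z, and dV = r dr dθ dz.

The integrand becomes 24r^2, so

    ∭_E (24x^2 + 24y^2) dV = ∫_{0}^{π} ∫_{0}^{1} ∫_{0}^{3} (24r^2) · r dz dr dθ.

Inner (z): 72r^3.
Middle (r from 0 to 1): 18.
Outer (θ): 18π.

Therefore the triple integral equals 18π.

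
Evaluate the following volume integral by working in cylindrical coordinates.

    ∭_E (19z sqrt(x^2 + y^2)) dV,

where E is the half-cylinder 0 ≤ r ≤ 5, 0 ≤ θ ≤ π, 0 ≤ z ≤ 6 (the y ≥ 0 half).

In cylindrical coordinates, x = r cos(θ), y = r sin(θ), z = z, and dV = r dr dθ dz.

The integrand becomes 19r z, so

    ∭_E (19z sqrt(x^2 + y^2)) dV = ∫_{0}^{π} ∫_{0}^{5} ∫_{0}^{6} (19r z) · r dz dr dθ.

Inner (z): 342r^2.
Middle (r from 0 to 5): 14250.
Outer (θ): 14250π.

Therefore the triple integral equals 14250π.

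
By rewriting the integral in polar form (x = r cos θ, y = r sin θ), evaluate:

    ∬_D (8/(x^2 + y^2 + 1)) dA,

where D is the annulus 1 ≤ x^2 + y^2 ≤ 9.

The region D is 1 ≤ r ≤ 3, 0 ≤ θ ≤ 2π in polar coordinates, where x = r cos(θ), y = r sin(θ), and dA = r dr dθ.

Under the substitution, the integrand becomes 8/(r^2 + 1), so

    ∬_D (8/(x^2 + y^2 + 1)) dA = ∫_{0}^{2π} ∫_{1}^{3} (8/(r^2 + 1)) · r dr dθ.

Inner integral (in r): ∫_{1}^{3} (8/(r^2 + 1)) · r dr = log(625).

Outer integral (in θ): ∫_{0}^{2π} (log(625)) dθ = 8π log(5).

Therefore ∬_D (8/(x^2 + y^2 + 1)) dA = 8π log(5).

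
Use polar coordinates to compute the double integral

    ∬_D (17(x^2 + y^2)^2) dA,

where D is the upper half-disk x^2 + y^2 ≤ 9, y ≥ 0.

The region D is 0 ≤ r ≤ 3, 0 ≤ θ ≤ π in polar coordinates, where x = r cos(θ), y = r sin(θ), and dA = r dr dθ.

Under the substitution, the integrand becomes 17r^4, so

    ∬_D (17(x^2 + y^2)^2) dA = ∫_{0}^{π} ∫_{0}^{3} (17r^4) · r dr dθ.

Inner integral (in r): ∫_{0}^{3} (17r^4) · r dr = 4131/2.

Outer integral (in θ): ∫_{0}^{π} (4131/2) dθ = 4131π/2.

Therefore ∬_D (17(x^2 + y^2)^2) dA = 4131π/2.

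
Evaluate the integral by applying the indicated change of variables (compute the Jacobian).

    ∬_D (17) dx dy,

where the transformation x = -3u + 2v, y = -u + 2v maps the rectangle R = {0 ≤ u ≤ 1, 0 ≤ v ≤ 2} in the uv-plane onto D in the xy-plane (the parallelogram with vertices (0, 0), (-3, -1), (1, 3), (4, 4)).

Compute the Jacobian determinant of (x, y) with respect to (u, v):

    ∂(x,y)/∂(u,v) = | -3  2 | = (-3)(2) - (2)(-1) = -4.
                   | -1  2 |

Its absolute value is |J| = 4 (the area scaling factor).

Substituting x = -3u + 2v, y = -u + 2v into the integrand,

    17 → 17,

so the integral becomes

    ∬_R (17) · |J| du dv = ∫_0^1 ∫_0^2 (68) dv du.

Inner (v): 136.
Outer (u): 136.

Therefore ∬_D (17) dx dy = 136.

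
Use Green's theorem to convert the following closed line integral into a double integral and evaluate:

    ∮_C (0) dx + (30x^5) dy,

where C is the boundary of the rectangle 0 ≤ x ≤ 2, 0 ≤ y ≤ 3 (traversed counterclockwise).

Green's theorem converts the closed line integral into a double integral over the enclosed region D:

    ∮_C P dx + Q dy = ∬_D (∂Q/∂x - ∂P/∂y) dA.

Here P = 0, Q = 30x^5, so

    ∂Q/∂x = 150x^4,    ∂P/∂y = 0,
    ∂Q/∂x - ∂P/∂y = 150x^4.

D is the region 0 ≤ x ≤ 2, 0 ≤ y ≤ 3. Evaluating the double integral:

    ∬_D (150x^4) dA = ∫_0^{2} ∫_0^{3} (150x^4) dy dx.

Inner (y from 0 to 3): 450x^4.
Outer (x from 0 to 2): 2880.

Therefore ∮_C P dx + Q dy = 2880.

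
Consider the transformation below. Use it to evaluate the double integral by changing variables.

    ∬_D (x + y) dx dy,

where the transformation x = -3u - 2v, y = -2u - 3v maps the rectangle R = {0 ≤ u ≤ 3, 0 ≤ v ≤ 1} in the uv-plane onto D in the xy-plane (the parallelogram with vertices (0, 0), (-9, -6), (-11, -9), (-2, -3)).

Compute the Jacobian determinant of (x, y) with respect to (u, v):

    ∂(x,y)/∂(u,v) = | -3  -2 | = (-3)(-3) - (-2)(-2) = 5.
                   | -2  -3 |

Its absolute value is |J| = 5 (the area scaling factor).

Substituting x = -3u - 2v, y = -2u - 3v into the integrand,

    x + y → -5u - 5v,

so the integral becomes

    ∬_R (-5u - 5v) · |J| du dv = ∫_0^3 ∫_0^1 (-25u - 25v) dv du.

Inner (v): -25u - 25/2.
Outer (u): -150.

Therefore ∬_D (x + y) dx dy = -150.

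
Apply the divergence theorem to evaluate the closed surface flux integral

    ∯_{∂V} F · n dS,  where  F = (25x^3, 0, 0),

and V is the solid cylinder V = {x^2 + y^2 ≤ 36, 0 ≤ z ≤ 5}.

By the divergence theorem,

    ∯_{∂V} F · n dS = ∭_V (∇ · F) dV.

Compute the divergence:
    ∇ · F = ∂F_x/∂x + ∂F_y/∂y + ∂F_z/∂z = 75x^2 + 0 + 0 = 75x^2.

In cylindrical coordinates, x = r cos(θ), y = r sin(θ), z = z, dV = r dr dθ dz, with 0 ≤ r ≤ 6, 0 ≤ θ ≤ 2π, 0 ≤ z ≤ 5.

The integrand, after substitution and multiplying by the volume element, becomes (75r^2cos(θ)^2) · r, so

    ∭_V (∇·F) dV = ∫_0^{2π} ∫_0^{6} ∫_0^{5} (75r^2cos(θ)^2) · r dz dr dθ.

Inner (z from 0 to 5): 375r^3cos(θ)^2.
Middle (r from 0 to 6): 121500cos(θ)^2.
Outer (θ from 0 to 2π): 121500π.

Therefore ∯_{∂V} F · n dS = 121500π.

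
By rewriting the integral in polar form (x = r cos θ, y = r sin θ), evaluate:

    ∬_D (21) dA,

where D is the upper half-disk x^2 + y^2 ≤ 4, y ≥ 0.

The region D is 0 ≤ r ≤ 2, 0 ≤ θ ≤ π in polar coordinates, where x = r cos(θ), y = r sin(θ), and dA = r dr dθ.

Under the substitution, the integrand becomes 21, so

    ∬_D (21) dA = ∫_{0}^{π} ∫_{0}^{2} (21) · r dr dθ.

Inner integral (in r): ∫_{0}^{2} (21) · r dr = 42.

Outer integral (in θ): ∫_{0}^{π} (42) dθ = 42π.

Therefore ∬_D (21) dA = 42π.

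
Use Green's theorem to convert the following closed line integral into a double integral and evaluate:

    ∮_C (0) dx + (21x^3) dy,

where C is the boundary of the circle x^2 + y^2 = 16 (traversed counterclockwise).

Green's theorem converts the closed line integral into a double integral over the enclosed region D:

    ∮_C P dx + Q dy = ∬_D (∂Q/∂x - ∂P/∂y) dA.

Here P = 0, Q = 21x^3, so

    ∂Q/∂x = 63x^2,    ∂P/∂y = 0,
    ∂Q/∂x - ∂P/∂y = 63x^2.

D is the region x^2 + y^2 ≤ 16. Evaluating the double integral:

In polar coordinates (x = r cos θ, y = r sin θ, dA = r dr dθ) the integrand becomes 63r^2cos(θ)^2, so

    ∬_D (63x^2) dA = ∫_0^{2π} ∫_0^{4} (63r^2cos(θ)^2) · r dr dθ.

Inner (r from 0 to 4): 4032cos(θ)^2.
Outer (θ from 0 to 2π): 4032π.

Therefore ∮_C P dx + Q dy = 4032π.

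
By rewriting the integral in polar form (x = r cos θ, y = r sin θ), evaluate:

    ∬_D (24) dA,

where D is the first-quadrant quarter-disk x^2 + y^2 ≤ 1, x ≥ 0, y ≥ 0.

The region D is 0 ≤ r ≤ 1, 0 ≤ θ ≤ π/2 in polar coordinates, where x = r cos(θ), y = r sin(θ), and dA = r dr dθ.

Under the substitution, the integrand becomes 24, so

    ∬_D (24) dA = ∫_{0}^{π/2} ∫_{0}^{1} (24) · r dr dθ.

Inner integral (in r): ∫_{0}^{1} (24) · r dr = 12.

Outer integral (in θ): ∫_{0}^{π/2} (12) dθ = 6π.

Therefore ∬_D (24) dA = 6π.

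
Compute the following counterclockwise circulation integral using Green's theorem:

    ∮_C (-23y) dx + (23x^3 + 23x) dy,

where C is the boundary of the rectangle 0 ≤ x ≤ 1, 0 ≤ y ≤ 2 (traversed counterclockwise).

Green's theorem converts the closed line integral into a double integral over the enclosed region D:

    ∮_C P dx + Q dy = ∬_D (∂Q/∂x - ∂P/∂y) dA.

Here P = -23y, Q = 23x^3 + 23x, so

    ∂Q/∂x = 69x^2 + 23,    ∂P/∂y = -23,
    ∂Q/∂x - ∂P/∂y = 69x^2 + 46.

D is the region 0 ≤ x ≤ 1, 0 ≤ y ≤ 2. Evaluating the double integral:

    ∬_D (69x^2 + 46) dA = ∫_0^{1} ∫_0^{2} (69x^2 + 46) dy dx.

Inner (y from 0 to 2): 138x^2 + 92.
Outer (x from 0 to 1): 138.

Therefore ∮_C P dx + Q dy = 138.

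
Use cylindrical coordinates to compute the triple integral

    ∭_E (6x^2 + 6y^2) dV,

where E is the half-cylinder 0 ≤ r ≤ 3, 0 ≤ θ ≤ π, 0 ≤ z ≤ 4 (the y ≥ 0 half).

In cylindrical coordinates, x = r cos(θ), y = r sin(θ), z = z, and dV = r dr dθ dz.

The integrand becomes 6r^2, so

    ∭_E (6x^2 + 6y^2) dV = ∫_{0}^{π} ∫_{0}^{3} ∫_{0}^{4} (6r^2) · r dz dr dθ.

Inner (z): 24r^3.
Middle (r from 0 to 3): 486.
Outer (θ): 486π.

Therefore the triple integral equals 486π.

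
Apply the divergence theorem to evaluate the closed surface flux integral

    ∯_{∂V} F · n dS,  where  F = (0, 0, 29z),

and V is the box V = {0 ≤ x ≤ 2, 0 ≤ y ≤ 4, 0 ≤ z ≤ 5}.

By the divergence theorem,

    ∯_{∂V} F · n dS = ∭_V (∇ · F) dV.

Compute the divergence:
    ∇ · F = ∂F_x/∂x + ∂F_y/∂y + ∂F_z/∂z = 0 + 0 + 29 = 29.

V is a rectangular box, so dV = dx dy dz with 0 ≤ x ≤ 2, 0 ≤ y ≤ 4, 0 ≤ z ≤ 5.

Integrate (29) over V as an iterated integral:

    ∭_V (∇·F) dV = ∫_0^{2} ∫_0^{4} ∫_0^{5} (29) dz dy dx.

Inner (z from 0 to 5): 145.
Middle (y from 0 to 4): 580.
Outer (x from 0 to 2): 1160.

Therefore ∯_{∂V} F · n dS = 1160.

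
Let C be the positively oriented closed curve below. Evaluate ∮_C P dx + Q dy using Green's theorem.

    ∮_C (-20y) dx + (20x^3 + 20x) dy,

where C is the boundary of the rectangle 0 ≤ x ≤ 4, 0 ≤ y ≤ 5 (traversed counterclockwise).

Green's theorem converts the closed line integral into a double integral over the enclosed region D:

    ∮_C P dx + Q dy = ∬_D (∂Q/∂x - ∂P/∂y) dA.

Here P = -20y, Q = 20x^3 + 20x, so

    ∂Q/∂x = 60x^2 + 20,    ∂P/∂y = -20,
    ∂Q/∂x - ∂P/∂y = 60x^2 + 40.

D is the region 0 ≤ x ≤ 4, 0 ≤ y ≤ 5. Evaluating the double integral:

    ∬_D (60x^2 + 40) dA = ∫_0^{4} ∫_0^{5} (60x^2 + 40) dy dx.

Inner (y from 0 to 5): 300x^2 + 200.
Outer (x from 0 to 4): 7200.

Therefore ∮_C P dx + Q dy = 7200.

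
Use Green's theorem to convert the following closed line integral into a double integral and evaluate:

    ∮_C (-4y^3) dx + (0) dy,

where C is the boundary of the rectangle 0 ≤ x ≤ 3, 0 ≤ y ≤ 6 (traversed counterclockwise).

Green's theorem converts the closed line integral into a double integral over the enclosed region D:

    ∮_C P dx + Q dy = ∬_D (∂Q/∂x - ∂P/∂y) dA.

Here P = -4y^3, Q = 0, so

    ∂Q/∂x = 0,    ∂P/∂y = -12y^2,
    ∂Q/∂x - ∂P/∂y = 12y^2.

D is the region 0 ≤ x ≤ 3, 0 ≤ y ≤ 6. Evaluating the double integral:

    ∬_D (12y^2) dA = ∫_0^{3} ∫_0^{6} (12y^2) dy dx.

Inner (y from 0 to 6): 864.
Outer (x from 0 to 3): 2592.

Therefore ∮_C P dx + Q dy = 2592.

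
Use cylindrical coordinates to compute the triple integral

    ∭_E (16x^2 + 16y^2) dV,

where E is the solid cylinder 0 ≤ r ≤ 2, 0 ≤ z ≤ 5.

In cylindrical coordinates, x = r cos(θ), y = r sin(θ), z = z, and dV = r dr dθ dz.

The integrand becomes 16r^2, so

    ∭_E (16x^2 + 16y^2) dV = ∫_{0}^{2π} ∫_{0}^{2} ∫_{0}^{5} (16r^2) · r dz dr dθ.

Inner (z): 80r^3.
Middle (r from 0 to 2): 320.
Outer (θ): 640π.

Therefore the triple integral equals 640π.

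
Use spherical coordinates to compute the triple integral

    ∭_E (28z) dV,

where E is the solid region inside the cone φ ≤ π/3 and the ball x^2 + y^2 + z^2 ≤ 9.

In spherical coordinates, x = ρ sin(φ) cos(θ), y = ρ sin(φ) sin(θ), z = ρ cos(φ), and dV = ρ^2 sin(φ) dρ dφ dθ.

The integrand becomes 28ρ cos(φ), so

    ∭_E (28z) dV = ∫_{0}^{2π} ∫_{0}^{π/3} ∫_{0}^{3} (28ρ cos(φ)) · ρ^2 sin(φ) dρ dφ dθ.

Inner (ρ): 567sin(2φ)/2.
Middle (φ): 1701/8.
Outer (θ): 1701π/4.

Therefore the triple integral equals 1701π/4.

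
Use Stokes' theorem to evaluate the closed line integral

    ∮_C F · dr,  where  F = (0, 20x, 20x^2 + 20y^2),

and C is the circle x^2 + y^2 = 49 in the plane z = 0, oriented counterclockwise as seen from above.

Let S be the flat disk x^2 + y^2 ≤ 49 in the plane z = 0, with upward unit normal n̂ = ẑ. By Stokes' theorem,

    ∮_C F · dr = ∬_S (∇ × F) · n̂ dS = ∬_D (curl F)_z dA,

where D is the disk x^2 + y^2 ≤ 49.

Compute the curl of F = (0, 20x, 20x^2 + 20y^2):
    (∇ × F)_x = ∂F_z/∂y - ∂F_y/∂z = 40y,
    (∇ × F)_y = ∂F_x/∂z - ∂F_z/∂x = -40x,
    (∇ × F)_z = ∂F_y/∂x - ∂F_x/∂y = 20.

On z = 0, (curl F)_z = 20.

Convert to polar (x = r cos θ, y = r sin θ, dA = r dr dθ); the integrand becomes 20, so

    ∬_D (curl F)_z dA = ∫_0^{2π} ∫_0^{7} (20) · r dr dθ.

Inner (r from 0 to 7): 490.
Outer (θ from 0 to 2π): 980π.

Therefore ∮_C F · dr = 980π.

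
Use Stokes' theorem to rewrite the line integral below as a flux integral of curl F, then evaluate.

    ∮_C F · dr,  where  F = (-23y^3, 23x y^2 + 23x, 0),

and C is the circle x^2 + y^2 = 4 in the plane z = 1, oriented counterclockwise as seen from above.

Let S be the flat disk x^2 + y^2 ≤ 4 in the plane z = 1, with upward unit normal n̂ = ẑ. By Stokes' theorem,

    ∮_C F · dr = ∬_S (∇ × F) · n̂ dS = ∬_D (curl F)_z dA,

where D is the disk x^2 + y^2 ≤ 4.

Compute the curl of F = (-23y^3, 23x y^2 + 23x, 0):
    (∇ × F)_x = ∂F_z/∂y - ∂F_y/∂z = 0,
    (∇ × F)_y = ∂F_x/∂z - ∂F_z/∂x = 0,
    (∇ × F)_z = ∂F_y/∂x - ∂F_x/∂y = 92y^2 + 23.

On z = 1, (curl F)_z = 92y^2 + 23.

Convert to polar (x = r cos θ, y = r sin θ, dA = r dr dθ); the integrand becomes 92r^2sin(θ)^2 + 23, so

    ∬_D (curl F)_z dA = ∫_0^{2π} ∫_0^{2} (92r^2sin(θ)^2 + 23) · r dr dθ.

Inner (r from 0 to 2): 368sin(θ)^2 + 46.
Outer (θ from 0 to 2π): 460π.

Therefore ∮_C F · dr = 460π.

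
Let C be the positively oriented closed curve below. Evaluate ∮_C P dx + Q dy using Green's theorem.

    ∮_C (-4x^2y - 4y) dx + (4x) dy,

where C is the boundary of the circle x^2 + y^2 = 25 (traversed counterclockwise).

Green's theorem converts the closed line integral into a double integral over the enclosed region D:

    ∮_C P dx + Q dy = ∬_D (∂Q/∂x - ∂P/∂y) dA.

Here P = -4x^2y - 4y, Q = 4x, so

    ∂Q/∂x = 4,    ∂P/∂y = -4x^2 - 4,
    ∂Q/∂x - ∂P/∂y = 4x^2 + 8.

D is the region x^2 + y^2 ≤ 25. Evaluating the double integral:

In polar coordinates (x = r cos θ, y = r sin θ, dA = r dr dθ) the integrand becomes 4r^2cos(θ)^2 + 8, so

    ∬_D (4x^2 + 8) dA = ∫_0^{2π} ∫_0^{5} (4r^2cos(θ)^2 + 8) · r dr dθ.

Inner (r from 0 to 5): 625cos(θ)^2 + 100.
Outer (θ from 0 to 2π): 825π.

Therefore ∮_C P dx + Q dy = 825π.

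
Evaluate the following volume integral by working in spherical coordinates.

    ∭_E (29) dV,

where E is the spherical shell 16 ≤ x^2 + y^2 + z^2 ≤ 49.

In spherical coordinates, x = ρ sin(φ) cos(θ), y = ρ sin(φ) sin(θ), z = ρ cos(φ), and dV = ρ^2 sin(φ) dρ dφ dθ.

The integrand becomes 29, so

    ∭_E (29) dV = ∫_{0}^{2π} ∫_{0}^{π} ∫_{4}^{7} (29) · ρ^2 sin(φ) dρ dφ dθ.

Inner (ρ): 2697sin(φ).
Middle (φ): 5394.
Outer (θ): 10788π.

Therefore the triple integral equals 10788π.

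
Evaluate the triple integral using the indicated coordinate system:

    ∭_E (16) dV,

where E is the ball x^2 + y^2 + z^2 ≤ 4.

In spherical coordinates, x = ρ sin(φ) cos(θ), y = ρ sin(φ) sin(θ), z = ρ cos(φ), and dV = ρ^2 sin(φ) dρ dφ dθ.

The integrand becomes 16, so

    ∭_E (16) dV = ∫_{0}^{2π} ∫_{0}^{π} ∫_{0}^{2} (16) · ρ^2 sin(φ) dρ dφ dθ.

Inner (ρ): 128sin(φ)/3.
Middle (φ): 256/3.
Outer (θ): 512π/3.

Therefore the triple integral equals 512π/3.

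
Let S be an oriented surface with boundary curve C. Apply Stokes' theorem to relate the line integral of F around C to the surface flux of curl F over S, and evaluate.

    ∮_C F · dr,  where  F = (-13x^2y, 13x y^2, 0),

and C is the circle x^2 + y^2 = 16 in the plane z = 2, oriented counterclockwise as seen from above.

Let S be the flat disk x^2 + y^2 ≤ 16 in the plane z = 2, with upward unit normal n̂ = ẑ. By Stokes' theorem,

    ∮_C F · dr = ∬_S (∇ × F) · n̂ dS = ∬_D (curl F)_z dA,

where D is the disk x^2 + y^2 ≤ 16.

Compute the curl of F = (-13x^2y, 13x y^2, 0):
    (∇ × F)_x = ∂F_z/∂y - ∂F_y/∂z = 0,
    (∇ × F)_y = ∂F_x/∂z - ∂F_z/∂x = 0,
    (∇ × F)_z = ∂F_y/∂x - ∂F_x/∂y = 13x^2 + 13y^2.

On z = 2, (curl F)_z = 13x^2 + 13y^2.

Convert to polar (x = r cos θ, y = r sin θ, dA = r dr dθ); the integrand becomes 13r^2, so

    ∬_D (curl F)_z dA = ∫_0^{2π} ∫_0^{4} (13r^2) · r dr dθ.

Inner (r from 0 to 4): 832.
Outer (θ from 0 to 2π): 1664π.

Therefore ∮_C F · dr = 1664π.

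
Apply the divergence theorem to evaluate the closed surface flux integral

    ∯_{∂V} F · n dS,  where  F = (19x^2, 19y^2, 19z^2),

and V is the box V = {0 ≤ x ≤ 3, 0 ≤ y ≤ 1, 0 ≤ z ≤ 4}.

By the divergence theorem,

    ∯_{∂V} F · n dS = ∭_V (∇ · F) dV.

Compute the divergence:
    ∇ · F = ∂F_x/∂x + ∂F_y/∂y + ∂F_z/∂z = 38x + 38y + 38z.

V is a rectangular box, so dV = dx dy dz with 0 ≤ x ≤ 3, 0 ≤ y ≤ 1, 0 ≤ z ≤ 4.

Integrate (38x + 38y + 38z) over V as an iterated integral:

    ∭_V (∇·F) dV = ∫_0^{3} ∫_0^{1} ∫_0^{4} (38x + 38y + 38z) dz dy dx.

Inner (z from 0 to 4): 152x + 152y + 304.
Middle (y from 0 to 1): 152x + 380.
Outer (x from 0 to 3): 1824.

Therefore ∯_{∂V} F · n dS = 1824.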